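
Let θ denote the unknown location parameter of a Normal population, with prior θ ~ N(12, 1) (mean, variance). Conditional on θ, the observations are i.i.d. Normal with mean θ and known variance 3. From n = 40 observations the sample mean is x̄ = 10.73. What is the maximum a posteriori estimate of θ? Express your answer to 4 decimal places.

n = 40, x̄ = 10.73.
For a Normal prior and Normal likelihood with known variance, the posterior is Normal; its mode equals its mean, the precision-weighted average.
Prior precision 1/σ₀² = 1/1 = 1; data precision n/σ² = 40/3.
θ̂ = (1·12 + (40/3)·10.73) / (1 + 40/3) = (2326/15)/(43/3) = 2326/215 ≈ 10.8186.

θ̂_MAP = 10.8186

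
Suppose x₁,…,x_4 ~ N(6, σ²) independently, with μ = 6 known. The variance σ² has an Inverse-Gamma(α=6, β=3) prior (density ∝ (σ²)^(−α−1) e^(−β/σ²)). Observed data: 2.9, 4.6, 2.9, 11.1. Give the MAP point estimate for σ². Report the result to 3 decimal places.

Sum of squared deviations about the known mean: SS = (2.9−6)² + (4.6−6)² + (2.9−6)² + (11.1−6)² = 47.19.
The Normal likelihood contributes (σ²)^(−n/2) exp(−SS/(2σ²)), so the posterior is Inverse-Gamma(α + n/2, β + SS/2) = Inverse-Gamma(8, 26.595).
The mode of Inverse-Gamma(a, b) is b/(a+1) = 26.595/9 ≈ 2.955.

σ̂²_MAP = 2.955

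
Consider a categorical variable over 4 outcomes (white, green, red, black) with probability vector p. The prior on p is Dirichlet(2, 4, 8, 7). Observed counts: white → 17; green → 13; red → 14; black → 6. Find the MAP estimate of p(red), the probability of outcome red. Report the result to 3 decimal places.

MAP estimate of p(red) = 0.313

The posterior is Dirichlet(αᵢ + nᵢ) = Dirichlet(19, 17, 22, 13).
For a Dirichlet(a₁,…,a_K) with all aᵢ > 1, the mode has j-th component (aⱼ − 1)/(Σaᵢ − K).
Here Σaᵢ = 71 and K = 4, so p(red) = (22 − 1)/(71 − 4) = 21/67 ≈ 0.313.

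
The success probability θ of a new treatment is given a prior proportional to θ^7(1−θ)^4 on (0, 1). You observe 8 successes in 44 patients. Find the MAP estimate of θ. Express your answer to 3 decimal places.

θ̂_MAP = 0.273

The prior density ∝ θ^7(1−θ)^4 is the kernel of Beta(8, 5).
Data: 8 successes in 44 trials. The binomial likelihood contributes θ^8(1−θ)^36, so the posterior is Beta(8+8, 5+36) = Beta(16, 41).
For Beta(a, b) with a, b > 1 the mode is (a−1)/(a+b−2) = 15/55 ≈ 0.273.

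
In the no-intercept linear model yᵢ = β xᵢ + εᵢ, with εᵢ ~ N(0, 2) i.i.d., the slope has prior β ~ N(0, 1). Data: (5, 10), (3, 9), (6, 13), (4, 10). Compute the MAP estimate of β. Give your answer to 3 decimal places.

log p(β | y) = −Σ(yᵢ − βxᵢ)²/(2·2) − β²/(2·1) + const.
Setting the derivative to zero: Σxᵢ(yᵢ − βxᵢ)/2 − β/1 = 0, so β = Σxᵢyᵢ / (Σxᵢ² + σ²/τ²).
Σxᵢyᵢ = 5·10 + 3·9 + 6·13 + 4·10 = 195; Σxᵢ² = 86; σ²/τ² = 2.
β̂_MAP = 195 / (86 + 2) = 195/88 ≈ 2.216.

β̂_MAP = 2.216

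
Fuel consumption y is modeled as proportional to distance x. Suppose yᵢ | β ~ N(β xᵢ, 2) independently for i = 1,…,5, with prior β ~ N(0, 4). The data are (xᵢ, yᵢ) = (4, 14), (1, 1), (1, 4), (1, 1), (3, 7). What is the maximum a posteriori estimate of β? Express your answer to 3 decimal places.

log p(β | y) = −Σ(yᵢ − βxᵢ)²/(2·2) − β²/(2·4) + const.
Setting the derivative to zero: Σxᵢ(yᵢ − βxᵢ)/2 − β/4 = 0, so β = Σxᵢyᵢ / (Σxᵢ² + σ²/τ²).
Σxᵢyᵢ = 4·14 + 1·1 + 1·4 + 1·1 + 3·7 = 83; Σxᵢ² = 28; σ²/τ² = 0.5.
β̂_MAP = 83 / (28 + 0.5) = 83/28.5 ≈ 2.912.

β̂_MAP = 2.912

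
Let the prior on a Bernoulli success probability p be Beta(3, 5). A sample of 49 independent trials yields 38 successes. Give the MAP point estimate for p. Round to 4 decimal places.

Prior: Beta(3, 5).
Data: 38 successes in 49 trials. The binomial likelihood contributes p^38(1−p)^11, so the posterior is Beta(3+38, 5+11) = Beta(41, 16).
For Beta(a, b) with a, b > 1 the mode is (a−1)/(a+b−2) = 40/55 ≈ 0.7273.

p̂_MAP = 0.7273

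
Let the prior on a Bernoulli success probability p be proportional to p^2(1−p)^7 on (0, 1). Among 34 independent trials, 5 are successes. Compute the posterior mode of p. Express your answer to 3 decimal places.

The prior density ∝ p^2(1−p)^7 is the kernel of Beta(3, 8).
Data: 5 successes in 34 trials. The binomial likelihood contributes p^5(1−p)^29, so the posterior is Beta(3+5, 8+29) = Beta(8, 37).
For Beta(a, b) with a, b > 1 the mode is (a−1)/(a+b−2) = 7/43 ≈ 0.163.

p̂_MAP = 0.163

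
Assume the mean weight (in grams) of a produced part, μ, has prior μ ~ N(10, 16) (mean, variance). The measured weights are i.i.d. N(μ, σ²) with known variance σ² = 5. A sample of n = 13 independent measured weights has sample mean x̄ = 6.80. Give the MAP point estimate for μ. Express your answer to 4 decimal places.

n = 13, x̄ = 6.80.
For a Normal prior and Normal likelihood with known variance, the posterior is Normal; its mode equals its mean, the precision-weighted average.
Prior precision 1/σ₀² = 1/16 = 0.0625; data precision n/σ² = 13/5 = 2.6.
μ̂ = (0.0625·10 + 2.6·6.8) / (0.0625 + 2.6) = 18.305/2.6625 = 7322/1065 ≈ 6.8751.

μ̂_MAP = 6.8751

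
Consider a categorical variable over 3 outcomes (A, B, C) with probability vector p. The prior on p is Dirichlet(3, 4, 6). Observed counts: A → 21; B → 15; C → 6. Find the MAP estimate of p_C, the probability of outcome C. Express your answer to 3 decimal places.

MAP estimate of p_C = 0.212

The posterior is Dirichlet(αᵢ + nᵢ) = Dirichlet(24, 19, 12).
For a Dirichlet(a₁,…,a_K) with all aᵢ > 1, the mode has j-th component (aⱼ − 1)/(Σaᵢ − K).
Here Σaᵢ = 55 and K = 3, so p_C = (12 − 1)/(55 − 3) = 11/52 ≈ 0.212.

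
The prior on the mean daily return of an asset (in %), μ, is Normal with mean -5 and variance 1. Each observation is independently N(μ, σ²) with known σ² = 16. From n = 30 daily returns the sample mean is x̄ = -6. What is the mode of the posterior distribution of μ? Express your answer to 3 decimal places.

n = 30, x̄ = -6.
For a Normal prior and Normal likelihood with known variance, the posterior is Normal; its mode equals its mean, the precision-weighted average.
Prior precision 1/σ₀² = 1/1 = 1; data precision n/σ² = 30/16 = 1.875.
μ̂ = (1·(-5) + 1.875·(-6)) / (1 + 1.875) = (-16.25)/2.875 = -130/23 ≈ -5.652.

μ̂_MAP = -5.652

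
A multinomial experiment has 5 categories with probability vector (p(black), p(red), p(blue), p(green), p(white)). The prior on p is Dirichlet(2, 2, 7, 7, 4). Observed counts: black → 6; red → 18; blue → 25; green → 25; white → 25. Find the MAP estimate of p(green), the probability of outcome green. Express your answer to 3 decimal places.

The posterior is Dirichlet(αᵢ + nᵢ) = Dirichlet(8, 20, 32, 32, 29).
For a Dirichlet(a₁,…,a_K) with all aᵢ > 1, the mode has j-th component (aⱼ − 1)/(Σaᵢ − K).
Here Σaᵢ = 121 and K = 5, so p(green) = (32 − 1)/(121 − 5) = 31/116 ≈ 0.267.

MAP estimate of p(green) = 0.267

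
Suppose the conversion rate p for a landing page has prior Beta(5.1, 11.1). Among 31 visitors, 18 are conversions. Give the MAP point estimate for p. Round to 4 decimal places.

Prior: Beta(5.1, 11.1).
Data: 18 successes in 31 trials. The binomial likelihood contributes p^18(1−p)^13, so the posterior is Beta(5.1+18, 11.1+13) = Beta(23.1, 24.1).
For Beta(a, b) with a, b > 1 the mode is (a−1)/(a+b−2) = 22.1/45.2 ≈ 0.4889.

p̂_MAP = 0.4889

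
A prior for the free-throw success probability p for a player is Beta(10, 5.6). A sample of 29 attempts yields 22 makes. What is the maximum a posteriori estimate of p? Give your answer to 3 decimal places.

Prior: Beta(10, 5.6).
Data: 22 successes in 29 trials. The binomial likelihood contributes p^22(1−p)^7, so the posterior is Beta(10+22, 5.6+7) = Beta(32, 12.6).
For Beta(a, b) with a, b > 1 the mode is (a−1)/(a+b−2) = 31/42.6 ≈ 0.728.

p̂_MAP = 0.728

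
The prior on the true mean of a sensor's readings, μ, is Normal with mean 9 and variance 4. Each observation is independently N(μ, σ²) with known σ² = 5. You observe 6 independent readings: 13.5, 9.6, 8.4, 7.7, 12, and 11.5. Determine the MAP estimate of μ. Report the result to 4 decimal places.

μ̂_MAP = 10.2000

n = 6; x̄ = (13.5 + 9.6 + 8.4 + 7.7 + 12 + 11.5)/6 = 62.7/6 = 10.45.
For a Normal prior and Normal likelihood with known variance, the posterior is Normal; its mode equals its mean, the precision-weighted average.
Prior precision 1/σ₀² = 1/4 = 0.25; data precision n/σ² = 6/5 = 1.2.
μ̂ = (0.25·9 + 1.2·10.45) / (0.25 + 1.2) = 14.79/1.45 = 10.2000.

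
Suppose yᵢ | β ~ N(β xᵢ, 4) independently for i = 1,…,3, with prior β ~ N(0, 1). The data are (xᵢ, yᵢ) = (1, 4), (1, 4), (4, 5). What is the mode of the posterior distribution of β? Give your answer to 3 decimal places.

β̂_MAP = 1.273

log p(β | y) = −Σ(yᵢ − βxᵢ)²/(2·4) − β²/(2·1) + const.
Setting the derivative to zero: Σxᵢ(yᵢ − βxᵢ)/4 − β/1 = 0, so β = Σxᵢyᵢ / (Σxᵢ² + σ²/τ²).
Σxᵢyᵢ = 1·4 + 1·4 + 4·5 = 28; Σxᵢ² = 18; σ²/τ² = 4.
β̂_MAP = 28 / (18 + 4) = 28/22 ≈ 1.273.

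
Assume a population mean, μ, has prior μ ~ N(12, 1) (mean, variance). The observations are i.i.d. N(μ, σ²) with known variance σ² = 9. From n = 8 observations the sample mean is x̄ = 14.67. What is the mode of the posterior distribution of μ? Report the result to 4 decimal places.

n = 8, x̄ = 14.67.
For a Normal prior and Normal likelihood with known variance, the posterior is Normal; its mode equals its mean, the precision-weighted average.
Prior precision 1/σ₀² = 1/1 = 1; data precision n/σ² = 8/9.
μ̂ = (1·12 + (8/9)·14.67) / (1 + 8/9) = 25.04/(17/9) = 5634/425 ≈ 13.2565.

μ̂_MAP = 13.2565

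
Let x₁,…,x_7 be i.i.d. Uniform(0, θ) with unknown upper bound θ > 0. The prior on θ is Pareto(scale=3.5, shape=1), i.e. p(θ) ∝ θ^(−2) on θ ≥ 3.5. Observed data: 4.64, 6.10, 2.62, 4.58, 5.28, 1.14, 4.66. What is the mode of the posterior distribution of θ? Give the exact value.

The Uniform(0, θ) likelihood is θ^(−n) for θ ≥ max(xᵢ), zero otherwise. Here max(xᵢ) = 6.10.
Posterior ∝ θ^(−2) · θ^(−7) = θ^(−9) on θ ≥ max(3.5, 6.10) = 6.10.
This density is strictly decreasing in θ, so the posterior mode lies at the lower boundary of the support.

θ̂_MAP = 6.10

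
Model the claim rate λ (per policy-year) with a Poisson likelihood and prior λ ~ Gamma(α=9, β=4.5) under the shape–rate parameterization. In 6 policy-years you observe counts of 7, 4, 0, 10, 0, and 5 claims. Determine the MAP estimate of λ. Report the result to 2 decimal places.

Σxᵢ = 7+4+0+10+0+5 = 26, with n = 6.
Posterior ∝ λ^8e^(−4.5λ) · λ^26e^(−6λ) = λ^34e^(−10.5λ), i.e. Gamma(shape=35, rate=10.5).
The mode of a Gamma(a, b) with a ≥ 1 (shape–rate) is (a−1)/b = 34/10.5 ≈ 3.24.

λ̂_MAP = 3.24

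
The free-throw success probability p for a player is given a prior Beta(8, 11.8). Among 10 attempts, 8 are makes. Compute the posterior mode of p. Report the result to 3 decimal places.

p̂_MAP = 0.540

Prior: Beta(8, 11.8).
Data: 8 successes in 10 trials. The binomial likelihood contributes p^8(1−p)^2, so the posterior is Beta(8+8, 11.8+2) = Beta(16, 13.8).
For Beta(a, b) with a, b > 1 the mode is (a−1)/(a+b−2) = 15/27.8 ≈ 0.540.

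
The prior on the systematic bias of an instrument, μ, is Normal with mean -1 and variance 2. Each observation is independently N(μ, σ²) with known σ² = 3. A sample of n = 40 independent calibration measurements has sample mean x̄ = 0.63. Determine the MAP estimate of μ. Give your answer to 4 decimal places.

μ̂_MAP = 0.5711

n = 40, x̄ = 0.63.
For a Normal prior and Normal likelihood with known variance, the posterior is Normal; its mode equals its mean, the precision-weighted average.
Prior precision 1/σ₀² = 1/2 = 0.5; data precision n/σ² = 40/3.
μ̂ = (0.5·(-1) + (40/3)·0.63) / (0.5 + 40/3) = 7.9/(83/6) = 237/415 ≈ 0.5711.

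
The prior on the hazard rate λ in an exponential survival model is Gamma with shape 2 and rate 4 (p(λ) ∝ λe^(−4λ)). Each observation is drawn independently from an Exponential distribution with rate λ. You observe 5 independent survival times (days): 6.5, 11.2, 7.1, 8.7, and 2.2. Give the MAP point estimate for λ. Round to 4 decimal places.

λ̂_MAP = 0.1511

The Exponential(rate=λ) likelihood is ∝ λ^n e^(−λΣtᵢ). Here n = 5 and Σtᵢ = 6.5 + 11.2 + 7.1 + 8.7 + 2.2 = 35.7.
Posterior ∝ λe^(−4λ) · λ^5e^(−35.7λ) = λ^6e^(−39.7λ), i.e. Gamma(7, 39.7).
Mode = (a−1)/b = 6/39.7 ≈ 0.1511.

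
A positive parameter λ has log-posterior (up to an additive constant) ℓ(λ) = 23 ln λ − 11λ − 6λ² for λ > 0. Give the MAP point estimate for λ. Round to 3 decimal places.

ℓ'(λ) = 23/λ − 11 − 12λ. Setting this to zero and multiplying by λ: 12λ² + 11λ − 23 = 0.
λ = (−11 + √(11² + 4·12·23)) / (2·12) = (−11 + √1225) / 24 = (−11 + 35)/24 = 1.
ℓ''(λ) = −23/λ² − 12 < 0, confirming a maximum.

λ̂_MAP = 1.000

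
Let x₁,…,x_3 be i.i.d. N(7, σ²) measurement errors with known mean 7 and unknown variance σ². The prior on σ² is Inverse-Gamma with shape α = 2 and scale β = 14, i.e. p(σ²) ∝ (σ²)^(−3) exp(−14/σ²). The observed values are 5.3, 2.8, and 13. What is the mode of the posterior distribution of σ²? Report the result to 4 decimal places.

σ̂²_MAP = 9.3922

Sum of squared deviations about the known mean: SS = (5.3−7)² + (2.8−7)² + (13−7)² = 56.53.
The Normal likelihood contributes (σ²)^(−n/2) exp(−SS/(2σ²)), so the posterior is Inverse-Gamma(α + n/2, β + SS/2) = Inverse-Gamma(3.5, 42.265).
The mode of Inverse-Gamma(a, b) is b/(a+1) = 42.265/4.5 ≈ 9.3922.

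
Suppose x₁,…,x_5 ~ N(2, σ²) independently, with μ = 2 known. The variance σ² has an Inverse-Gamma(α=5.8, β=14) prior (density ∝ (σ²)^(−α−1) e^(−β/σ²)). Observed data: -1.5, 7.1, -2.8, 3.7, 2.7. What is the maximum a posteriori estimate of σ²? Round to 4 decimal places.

Sum of squared deviations about the known mean: SS = (-1.5−2)² + (7.1−2)² + (-2.8−2)² + (3.7−2)² + (2.7−2)² = 64.68.
The Normal likelihood contributes (σ²)^(−n/2) exp(−SS/(2σ²)), so the posterior is Inverse-Gamma(α + n/2, β + SS/2) = Inverse-Gamma(8.3, 46.34).
The mode of Inverse-Gamma(a, b) is b/(a+1) = 46.34/9.3 ≈ 4.9828.

σ̂²_MAP = 4.9828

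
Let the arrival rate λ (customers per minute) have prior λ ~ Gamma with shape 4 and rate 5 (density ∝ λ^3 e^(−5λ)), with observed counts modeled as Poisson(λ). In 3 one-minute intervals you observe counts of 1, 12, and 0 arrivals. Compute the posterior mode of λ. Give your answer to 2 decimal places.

Σxᵢ = 1+12+0 = 13, with n = 3.
Posterior ∝ λ^3e^(−5λ) · λ^13e^(−3λ) = λ^16e^(−8λ), i.e. Gamma(shape=17, rate=8).
The mode of a Gamma(a, b) with a ≥ 1 (shape–rate) is (a−1)/b = 16/8 ≈ 2.00.

λ̂_MAP = 2.00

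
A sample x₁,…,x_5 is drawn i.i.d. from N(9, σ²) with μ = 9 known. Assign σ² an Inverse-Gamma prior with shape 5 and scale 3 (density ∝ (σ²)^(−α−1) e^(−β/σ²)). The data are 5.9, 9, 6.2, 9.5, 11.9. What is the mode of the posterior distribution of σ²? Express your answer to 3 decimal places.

Sum of squared deviations about the known mean: SS = (5.9−9)² + (9−9)² + (6.2−9)² + (9.5−9)² + (11.9−9)² = 26.11.
The Normal likelihood contributes (σ²)^(−n/2) exp(−SS/(2σ²)), so the posterior is Inverse-Gamma(α + n/2, β + SS/2) = Inverse-Gamma(7.5, 16.055).
The mode of Inverse-Gamma(a, b) is b/(a+1) = 16.055/8.5 ≈ 1.889.

σ̂²_MAP = 1.889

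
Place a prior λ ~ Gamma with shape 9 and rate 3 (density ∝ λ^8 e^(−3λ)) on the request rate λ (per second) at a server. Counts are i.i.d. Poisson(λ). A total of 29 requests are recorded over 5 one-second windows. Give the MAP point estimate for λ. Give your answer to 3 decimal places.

λ̂_MAP = 4.625

Σxᵢ = 29, n = 5.
Posterior ∝ λ^8e^(−3λ) · λ^29e^(−5λ) = λ^37e^(−8λ), i.e. Gamma(shape=38, rate=8).
The mode of a Gamma(a, b) with a ≥ 1 (shape–rate) is (a−1)/b = 37/8 ≈ 4.625.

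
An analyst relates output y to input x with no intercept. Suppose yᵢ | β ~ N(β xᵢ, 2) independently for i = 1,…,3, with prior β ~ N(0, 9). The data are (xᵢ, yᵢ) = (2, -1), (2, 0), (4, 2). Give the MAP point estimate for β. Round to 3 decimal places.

log p(β | y) = −Σ(yᵢ − βxᵢ)²/(2·2) − β²/(2·9) + const.
Setting the derivative to zero: Σxᵢ(yᵢ − βxᵢ)/2 − β/9 = 0, so β = Σxᵢyᵢ / (Σxᵢ² + σ²/τ²).
Σxᵢyᵢ = 2·(-1) + 2·0 + 4·2 = 6; Σxᵢ² = 24; σ²/τ² = 2/9.
β̂_MAP = 6 / (24 + 2/9) = 6/(218/9) = 27/109 ≈ 0.248.

β̂_MAP = 0.248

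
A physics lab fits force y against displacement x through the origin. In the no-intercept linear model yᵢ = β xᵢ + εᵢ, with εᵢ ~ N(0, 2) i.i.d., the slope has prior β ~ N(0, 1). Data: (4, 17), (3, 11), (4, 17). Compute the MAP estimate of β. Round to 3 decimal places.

β̂_MAP = 3.930

log p(β | y) = −Σ(yᵢ − βxᵢ)²/(2·2) − β²/(2·1) + const.
Setting the derivative to zero: Σxᵢ(yᵢ − βxᵢ)/2 − β/1 = 0, so β = Σxᵢyᵢ / (Σxᵢ² + σ²/τ²).
Σxᵢyᵢ = 4·17 + 3·11 + 4·17 = 169; Σxᵢ² = 41; σ²/τ² = 2.
β̂_MAP = 169 / (41 + 2) = 169/43 ≈ 3.930.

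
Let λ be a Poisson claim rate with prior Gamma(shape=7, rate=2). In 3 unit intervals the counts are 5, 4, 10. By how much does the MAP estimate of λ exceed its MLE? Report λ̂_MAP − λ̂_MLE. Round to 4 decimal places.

MAP − MLE = -1.3333

Σxᵢ = 19. Posterior is Gamma(26, 5); MAP = (26−1)/5 = 25/5 ≈ 5.00000.
MLE = x̄ = 19/3 ≈ 6.33333.
Difference = 25/5 − 19/3 = -4/3 ≈ -1.3333.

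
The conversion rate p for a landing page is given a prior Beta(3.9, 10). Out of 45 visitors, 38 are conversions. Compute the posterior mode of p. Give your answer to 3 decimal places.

Prior: Beta(3.9, 10).
Data: 38 successes in 45 trials. The binomial likelihood contributes p^38(1−p)^7, so the posterior is Beta(3.9+38, 10+7) = Beta(41.9, 17).
For Beta(a, b) with a, b > 1 the mode is (a−1)/(a+b−2) = 40.9/56.9 ≈ 0.719.

p̂_MAP = 0.719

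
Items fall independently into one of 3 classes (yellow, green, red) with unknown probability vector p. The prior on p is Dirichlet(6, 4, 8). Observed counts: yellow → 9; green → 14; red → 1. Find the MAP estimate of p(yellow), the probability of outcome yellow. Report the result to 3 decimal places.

The posterior is Dirichlet(αᵢ + nᵢ) = Dirichlet(15, 18, 9).
For a Dirichlet(a₁,…,a_K) with all aᵢ > 1, the mode has j-th component (aⱼ − 1)/(Σaᵢ − K).
Here Σaᵢ = 42 and K = 3, so p(yellow) = (15 − 1)/(42 − 3) = 14/39 ≈ 0.359.

MAP estimate of p(yellow) = 0.359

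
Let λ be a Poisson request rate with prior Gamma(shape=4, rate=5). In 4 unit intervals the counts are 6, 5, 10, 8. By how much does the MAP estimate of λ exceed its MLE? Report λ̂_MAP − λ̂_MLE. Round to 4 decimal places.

MAP − MLE = -3.6944

Σxᵢ = 29. Posterior is Gamma(33, 9); MAP = (33−1)/9 = 32/9 ≈ 3.55556.
MLE = x̄ = 29/4 ≈ 7.25000.
Difference = 32/9 − 29/4 = -133/36 ≈ -3.6944.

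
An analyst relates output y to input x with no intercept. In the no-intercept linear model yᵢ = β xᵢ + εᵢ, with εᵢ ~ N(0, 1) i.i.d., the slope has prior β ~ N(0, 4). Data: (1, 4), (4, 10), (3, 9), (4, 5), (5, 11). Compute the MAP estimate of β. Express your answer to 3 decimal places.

log p(β | y) = −Σ(yᵢ − βxᵢ)²/(2·1) − β²/(2·4) + const.
Setting the derivative to zero: Σxᵢ(yᵢ − βxᵢ)/1 − β/4 = 0, so β = Σxᵢyᵢ / (Σxᵢ² + σ²/τ²).
Σxᵢyᵢ = 1·4 + 4·10 + 3·9 + 4·5 + 5·11 = 146; Σxᵢ² = 67; σ²/τ² = 0.25.
β̂_MAP = 146 / (67 + 0.25) = 146/67.25 ≈ 2.171.

β̂_MAP = 2.171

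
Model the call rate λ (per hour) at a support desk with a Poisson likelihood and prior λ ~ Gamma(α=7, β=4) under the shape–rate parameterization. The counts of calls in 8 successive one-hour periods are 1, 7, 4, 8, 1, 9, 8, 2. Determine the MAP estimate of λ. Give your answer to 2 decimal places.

λ̂_MAP = 3.83

Σxᵢ = 1+7+4+8+1+9+8+2 = 40, with n = 8.
Posterior ∝ λ^6e^(−4λ) · λ^40e^(−8λ) = λ^46e^(−12λ), i.e. Gamma(shape=47, rate=12).
The mode of a Gamma(a, b) with a ≥ 1 (shape–rate) is (a−1)/b = 46/12 ≈ 3.83.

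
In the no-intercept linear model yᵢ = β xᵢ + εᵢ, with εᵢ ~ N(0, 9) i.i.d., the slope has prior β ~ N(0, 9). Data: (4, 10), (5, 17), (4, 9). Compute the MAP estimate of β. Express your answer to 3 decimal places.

β̂_MAP = 2.776

log p(β | y) = −Σ(yᵢ − βxᵢ)²/(2·9) − β²/(2·9) + const.
Setting the derivative to zero: Σxᵢ(yᵢ − βxᵢ)/9 − β/9 = 0, so β = Σxᵢyᵢ / (Σxᵢ² + σ²/τ²).
Σxᵢyᵢ = 4·10 + 5·17 + 4·9 = 161; Σxᵢ² = 57; σ²/τ² = 1.
β̂_MAP = 161 / (57 + 1) = 161/58 ≈ 2.776.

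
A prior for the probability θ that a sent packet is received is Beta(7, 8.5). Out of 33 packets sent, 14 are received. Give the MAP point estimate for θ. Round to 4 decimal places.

θ̂_MAP = 0.4301

Prior: Beta(7, 8.5).
Data: 14 successes in 33 trials. The binomial likelihood contributes θ^14(1−θ)^19, so the posterior is Beta(7+14, 8.5+19) = Beta(21, 27.5).
For Beta(a, b) with a, b > 1 the mode is (a−1)/(a+b−2) = 20/46.5 ≈ 0.4301.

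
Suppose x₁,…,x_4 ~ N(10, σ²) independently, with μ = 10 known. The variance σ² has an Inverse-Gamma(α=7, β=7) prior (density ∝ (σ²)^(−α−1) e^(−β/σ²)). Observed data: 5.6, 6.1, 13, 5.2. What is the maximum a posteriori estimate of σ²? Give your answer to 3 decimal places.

σ̂²_MAP = 4.031

Sum of squared deviations about the known mean: SS = (5.6−10)² + (6.1−10)² + (13−10)² + (5.2−10)² = 66.61.
The Normal likelihood contributes (σ²)^(−n/2) exp(−SS/(2σ²)), so the posterior is Inverse-Gamma(α + n/2, β + SS/2) = Inverse-Gamma(9, 40.305).
The mode of Inverse-Gamma(a, b) is b/(a+1) = 40.305/10 ≈ 4.031.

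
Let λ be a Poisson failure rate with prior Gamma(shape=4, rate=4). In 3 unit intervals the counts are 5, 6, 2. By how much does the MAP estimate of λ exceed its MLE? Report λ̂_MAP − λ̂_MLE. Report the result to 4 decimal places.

Σxᵢ = 13. Posterior is Gamma(17, 7); MAP = (17−1)/7 = 16/7 ≈ 2.28571.
MLE = x̄ = 13/3 ≈ 4.33333.
Difference = 16/7 − 13/3 = -43/21 ≈ -2.0476.

MAP − MLE = -2.0476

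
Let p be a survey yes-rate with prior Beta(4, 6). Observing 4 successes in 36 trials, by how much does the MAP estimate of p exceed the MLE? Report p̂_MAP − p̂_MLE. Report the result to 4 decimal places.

Posterior is Beta(8, 38); MAP = (8−1)/(46−2) = 7/44 ≈ 0.15909.
MLE ignores the prior: p̂_MLE = k/n = 4/36 ≈ 0.11111.
Difference = 7/44 − 4/36 = 19/396 ≈ 0.0480.

MAP − MLE = 0.0480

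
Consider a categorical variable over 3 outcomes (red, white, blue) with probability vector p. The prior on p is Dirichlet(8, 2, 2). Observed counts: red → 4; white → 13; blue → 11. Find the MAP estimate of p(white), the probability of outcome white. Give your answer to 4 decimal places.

The posterior is Dirichlet(αᵢ + nᵢ) = Dirichlet(12, 15, 13).
For a Dirichlet(a₁,…,a_K) with all aᵢ > 1, the mode has j-th component (aⱼ − 1)/(Σaᵢ − K).
Here Σaᵢ = 40 and K = 3, so p(white) = (15 − 1)/(40 − 3) = 14/37 ≈ 0.3784.

MAP estimate of p(white) = 0.3784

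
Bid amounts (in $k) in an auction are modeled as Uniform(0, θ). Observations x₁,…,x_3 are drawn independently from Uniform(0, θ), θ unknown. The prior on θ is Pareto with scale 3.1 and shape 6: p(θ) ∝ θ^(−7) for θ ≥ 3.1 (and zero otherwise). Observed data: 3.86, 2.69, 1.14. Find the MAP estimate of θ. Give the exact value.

The Uniform(0, θ) likelihood is θ^(−n) for θ ≥ max(xᵢ), zero otherwise. Here max(xᵢ) = 3.86.
Posterior ∝ θ^(−7) · θ^(−3) = θ^(−10) on θ ≥ max(3.1, 3.86) = 3.86.
This density is strictly decreasing in θ, so the posterior mode lies at the lower boundary of the support.

θ̂_MAP = 3.86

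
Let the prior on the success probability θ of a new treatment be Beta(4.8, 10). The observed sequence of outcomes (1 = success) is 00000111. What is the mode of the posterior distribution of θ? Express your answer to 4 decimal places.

Prior: Beta(4.8, 10).
Data: 3 successes in 8 trials (from the sequence). The binomial likelihood contributes θ^3(1−θ)^5, so the posterior is Beta(4.8+3, 10+5) = Beta(7.8, 15).
For Beta(a, b) with a, b > 1 the mode is (a−1)/(a+b−2) = 6.8/20.8 ≈ 0.3269.

θ̂_MAP = 0.3269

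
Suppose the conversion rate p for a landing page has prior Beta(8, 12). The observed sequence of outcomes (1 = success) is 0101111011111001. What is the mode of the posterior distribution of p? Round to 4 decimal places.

Prior: Beta(8, 12).
Data: 11 successes in 16 trials (from the sequence). The binomial likelihood contributes p^11(1−p)^5, so the posterior is Beta(8+11, 12+5) = Beta(19, 17).
For Beta(a, b) with a, b > 1 the mode is (a−1)/(a+b−2) = 18/34 ≈ 0.5294.

p̂_MAP = 0.5294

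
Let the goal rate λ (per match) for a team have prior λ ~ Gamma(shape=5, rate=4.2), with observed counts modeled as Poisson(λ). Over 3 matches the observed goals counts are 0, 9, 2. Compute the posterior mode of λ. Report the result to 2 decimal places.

Σxᵢ = 0+9+2 = 11, with n = 3.
Posterior ∝ λ^4e^(−4.2λ) · λ^11e^(−3λ) = λ^15e^(−7.2λ), i.e. Gamma(shape=16, rate=7.2).
The mode of a Gamma(a, b) with a ≥ 1 (shape–rate) is (a−1)/b = 15/7.2 ≈ 2.08.

λ̂_MAP = 2.08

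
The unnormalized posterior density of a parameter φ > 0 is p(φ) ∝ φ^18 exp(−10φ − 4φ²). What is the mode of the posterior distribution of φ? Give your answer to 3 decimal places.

ℓ'(φ) = 18/φ − 10 − 8φ. Setting this to zero and multiplying by φ: 8φ² + 10φ − 18 = 0.
φ = (−10 + √(10² + 4·8·18)) / (2·8) = (−10 + √676) / 16 = (−10 + 26)/16 = 1.
ℓ''(φ) = −18/φ² − 8 < 0, confirming a maximum.

φ̂_MAP = 1.000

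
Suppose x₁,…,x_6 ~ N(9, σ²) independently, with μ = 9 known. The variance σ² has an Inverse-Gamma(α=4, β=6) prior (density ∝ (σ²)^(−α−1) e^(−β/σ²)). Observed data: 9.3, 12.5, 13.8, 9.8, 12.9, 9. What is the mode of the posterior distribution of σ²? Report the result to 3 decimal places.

Sum of squared deviations about the known mean: SS = (9.3−9)² + (12.5−9)² + (13.8−9)² + (9.8−9)² + (12.9−9)² + (9−9)² = 51.23.
The Normal likelihood contributes (σ²)^(−n/2) exp(−SS/(2σ²)), so the posterior is Inverse-Gamma(α + n/2, β + SS/2) = Inverse-Gamma(7, 31.615).
The mode of Inverse-Gamma(a, b) is b/(a+1) = 31.615/8 ≈ 3.952.

σ̂²_MAP = 3.952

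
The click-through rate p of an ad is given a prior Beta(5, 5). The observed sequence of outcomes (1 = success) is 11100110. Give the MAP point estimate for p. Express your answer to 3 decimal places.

Prior: Beta(5, 5).
Data: 5 successes in 8 trials (from the sequence). The binomial likelihood contributes p^5(1−p)^3, so the posterior is Beta(5+5, 5+3) = Beta(10, 8).
For Beta(a, b) with a, b > 1 the mode is (a−1)/(a+b−2) = 9/16 ≈ 0.563.

p̂_MAP = 0.563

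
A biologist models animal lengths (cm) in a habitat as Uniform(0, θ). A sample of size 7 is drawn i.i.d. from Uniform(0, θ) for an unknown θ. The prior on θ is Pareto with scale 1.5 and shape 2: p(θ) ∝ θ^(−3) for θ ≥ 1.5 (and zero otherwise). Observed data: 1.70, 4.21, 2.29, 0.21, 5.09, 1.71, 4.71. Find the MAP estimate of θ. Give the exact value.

θ̂_MAP = 5.09

The Uniform(0, θ) likelihood is θ^(−n) for θ ≥ max(xᵢ), zero otherwise. Here max(xᵢ) = 5.09.
Posterior ∝ θ^(−3) · θ^(−7) = θ^(−10) on θ ≥ max(1.5, 5.09) = 5.09.
This density is strictly decreasing in θ, so the posterior mode lies at the lower boundary of the support.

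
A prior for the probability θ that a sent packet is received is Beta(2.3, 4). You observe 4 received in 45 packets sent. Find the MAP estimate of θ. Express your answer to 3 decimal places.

Prior: Beta(2.3, 4).
Data: 4 successes in 45 trials. The binomial likelihood contributes θ^4(1−θ)^41, so the posterior is Beta(2.3+4, 4+41) = Beta(6.3, 45).
For Beta(a, b) with a, b > 1 the mode is (a−1)/(a+b−2) = 5.3/49.3 ≈ 0.108.

θ̂_MAP = 0.108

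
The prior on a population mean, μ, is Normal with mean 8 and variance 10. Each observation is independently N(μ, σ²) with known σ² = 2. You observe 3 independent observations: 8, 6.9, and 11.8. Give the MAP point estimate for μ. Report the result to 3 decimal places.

μ̂_MAP = 8.844

n = 3; x̄ = (8 + 6.9 + 11.8)/3 = 26.7/3 = 8.9.
For a Normal prior and Normal likelihood with known variance, the posterior is Normal; its mode equals its mean, the precision-weighted average.
Prior precision 1/σ₀² = 1/10 = 0.1; data precision n/σ² = 3/2 = 1.5.
μ̂ = (0.1·8 + 1.5·8.9) / (0.1 + 1.5) = 14.15/1.6 = 8.84375 ≈ 8.844.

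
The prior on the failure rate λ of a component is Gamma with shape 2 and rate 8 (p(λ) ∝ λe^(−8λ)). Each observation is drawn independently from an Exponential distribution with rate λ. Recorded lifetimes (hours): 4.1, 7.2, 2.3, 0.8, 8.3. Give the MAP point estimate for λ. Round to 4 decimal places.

The Exponential(rate=λ) likelihood is ∝ λ^n e^(−λΣtᵢ). Here n = 5 and Σtᵢ = 4.1 + 7.2 + 2.3 + 0.8 + 8.3 = 22.7.
Posterior ∝ λe^(−8λ) · λ^5e^(−22.7λ) = λ^6e^(−30.7λ), i.e. Gamma(7, 30.7).
Mode = (a−1)/b = 6/30.7 ≈ 0.1954.

λ̂_MAP = 0.1954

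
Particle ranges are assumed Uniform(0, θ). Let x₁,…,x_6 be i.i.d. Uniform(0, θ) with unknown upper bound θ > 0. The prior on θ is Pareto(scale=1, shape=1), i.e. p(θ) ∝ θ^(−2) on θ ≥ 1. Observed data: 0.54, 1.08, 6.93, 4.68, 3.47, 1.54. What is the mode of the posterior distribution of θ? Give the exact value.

θ̂_MAP = 6.93

The Uniform(0, θ) likelihood is θ^(−n) for θ ≥ max(xᵢ), zero otherwise. Here max(xᵢ) = 6.93.
Posterior ∝ θ^(−2) · θ^(−6) = θ^(−8) on θ ≥ max(1, 6.93) = 6.93.
This density is strictly decreasing in θ, so the posterior mode lies at the lower boundary of the support.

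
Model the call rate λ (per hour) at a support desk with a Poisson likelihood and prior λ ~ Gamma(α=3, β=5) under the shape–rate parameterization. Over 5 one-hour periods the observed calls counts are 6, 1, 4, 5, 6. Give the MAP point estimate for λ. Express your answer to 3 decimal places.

λ̂_MAP = 2.400

Σxᵢ = 6+1+4+5+6 = 22, with n = 5.
Posterior ∝ λ^2e^(−5λ) · λ^22e^(−5λ) = λ^24e^(−10λ), i.e. Gamma(shape=25, rate=10).
The mode of a Gamma(a, b) with a ≥ 1 (shape–rate) is (a−1)/b = 24/10 ≈ 2.400.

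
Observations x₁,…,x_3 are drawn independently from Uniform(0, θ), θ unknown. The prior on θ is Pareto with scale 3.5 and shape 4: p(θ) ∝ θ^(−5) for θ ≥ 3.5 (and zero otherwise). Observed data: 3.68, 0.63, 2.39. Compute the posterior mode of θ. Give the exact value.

θ̂_MAP = 3.68

The Uniform(0, θ) likelihood is θ^(−n) for θ ≥ max(xᵢ), zero otherwise. Here max(xᵢ) = 3.68.
Posterior ∝ θ^(−5) · θ^(−3) = θ^(−8) on θ ≥ max(3.5, 3.68) = 3.68.
This density is strictly decreasing in θ, so the posterior mode lies at the lower boundary of the support.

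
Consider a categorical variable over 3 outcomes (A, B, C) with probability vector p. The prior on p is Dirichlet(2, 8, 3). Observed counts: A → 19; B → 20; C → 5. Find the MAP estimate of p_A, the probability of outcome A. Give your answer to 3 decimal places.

The posterior is Dirichlet(αᵢ + nᵢ) = Dirichlet(21, 28, 8).
For a Dirichlet(a₁,…,a_K) with all aᵢ > 1, the mode has j-th component (aⱼ − 1)/(Σaᵢ − K).
Here Σaᵢ = 57 and K = 3, so p_A = (21 − 1)/(57 − 3) = 20/54 ≈ 0.370.

MAP estimate of p_A = 0.370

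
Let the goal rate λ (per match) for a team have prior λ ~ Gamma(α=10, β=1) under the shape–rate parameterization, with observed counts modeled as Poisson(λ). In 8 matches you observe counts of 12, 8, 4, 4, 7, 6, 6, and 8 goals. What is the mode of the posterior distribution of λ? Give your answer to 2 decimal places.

Σxᵢ = 12+8+4+4+7+6+6+8 = 55, with n = 8.
Posterior ∝ λ^9e^(−1λ) · λ^55e^(−8λ) = λ^64e^(−9λ), i.e. Gamma(shape=65, rate=9).
The mode of a Gamma(a, b) with a ≥ 1 (shape–rate) is (a−1)/b = 64/9 ≈ 7.11.

λ̂_MAP = 7.11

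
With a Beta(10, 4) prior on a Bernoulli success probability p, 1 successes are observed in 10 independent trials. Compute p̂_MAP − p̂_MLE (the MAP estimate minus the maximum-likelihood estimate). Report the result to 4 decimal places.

Posterior is Beta(11, 13); MAP = (11−1)/(24−2) = 10/22 ≈ 0.45455.
MLE ignores the prior: p̂_MLE = k/n = 1/10 ≈ 0.10000.
Difference = 10/22 − 1/10 = 39/110 ≈ 0.3545.

MAP − MLE = 0.3545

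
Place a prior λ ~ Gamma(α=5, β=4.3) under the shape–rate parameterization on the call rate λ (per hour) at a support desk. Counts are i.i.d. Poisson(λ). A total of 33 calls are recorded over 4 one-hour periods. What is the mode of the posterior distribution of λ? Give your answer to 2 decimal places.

λ̂_MAP = 4.46

Σxᵢ = 33, n = 4.
Posterior ∝ λ^4e^(−4.3λ) · λ^33e^(−4λ) = λ^37e^(−8.3λ), i.e. Gamma(shape=38, rate=8.3).
The mode of a Gamma(a, b) with a ≥ 1 (shape–rate) is (a−1)/b = 37/8.3 ≈ 4.46.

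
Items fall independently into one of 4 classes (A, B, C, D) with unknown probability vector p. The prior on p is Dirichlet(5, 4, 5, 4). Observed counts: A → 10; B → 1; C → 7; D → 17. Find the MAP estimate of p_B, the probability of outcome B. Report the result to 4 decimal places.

The posterior is Dirichlet(αᵢ + nᵢ) = Dirichlet(15, 5, 12, 21).
For a Dirichlet(a₁,…,a_K) with all aᵢ > 1, the mode has j-th component (aⱼ − 1)/(Σaᵢ − K).
Here Σaᵢ = 53 and K = 4, so p_B = (5 − 1)/(53 − 4) = 4/49 ≈ 0.0816.

MAP estimate of p_B = 0.0816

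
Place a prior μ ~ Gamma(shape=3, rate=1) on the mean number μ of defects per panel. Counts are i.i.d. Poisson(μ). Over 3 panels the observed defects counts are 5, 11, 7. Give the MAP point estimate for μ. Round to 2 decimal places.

μ̂_MAP = 6.25

Σxᵢ = 5+11+7 = 23, with n = 3.
Posterior ∝ μ^2e^(−1μ) · μ^23e^(−3μ) = μ^25e^(−4μ), i.e. Gamma(shape=26, rate=4).
The mode of a Gamma(a, b) with a ≥ 1 (shape–rate) is (a−1)/b = 25/4 ≈ 6.25.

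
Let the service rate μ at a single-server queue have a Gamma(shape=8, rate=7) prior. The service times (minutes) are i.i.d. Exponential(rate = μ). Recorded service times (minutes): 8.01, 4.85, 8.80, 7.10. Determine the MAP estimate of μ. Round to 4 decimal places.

μ̂_MAP = 0.3076

The Exponential(rate=μ) likelihood is ∝ μ^n e^(−μΣtᵢ). Here n = 4 and Σtᵢ = 8.01 + 4.85 + 8.80 + 7.10 = 28.76.
Posterior ∝ μ^7e^(−7μ) · μ^4e^(−28.76μ) = μ^11e^(−35.76μ), i.e. Gamma(12, 35.76).
Mode = (a−1)/b = 11/35.76 ≈ 0.3076.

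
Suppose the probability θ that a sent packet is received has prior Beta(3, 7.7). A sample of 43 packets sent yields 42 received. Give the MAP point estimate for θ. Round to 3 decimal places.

Prior: Beta(3, 7.7).
Data: 42 successes in 43 trials. The binomial likelihood contributes θ^42(1−θ)^1, so the posterior is Beta(3+42, 7.7+1) = Beta(45, 8.7).
For Beta(a, b) with a, b > 1 the mode is (a−1)/(a+b−2) = 44/51.7 ≈ 0.851.

θ̂_MAP = 0.851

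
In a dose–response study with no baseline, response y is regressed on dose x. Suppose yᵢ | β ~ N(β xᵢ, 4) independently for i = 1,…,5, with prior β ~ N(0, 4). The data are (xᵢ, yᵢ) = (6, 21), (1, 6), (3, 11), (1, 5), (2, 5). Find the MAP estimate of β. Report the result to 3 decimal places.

log p(β | y) = −Σ(yᵢ − βxᵢ)²/(2·4) − β²/(2·4) + const.
Setting the derivative to zero: Σxᵢ(yᵢ − βxᵢ)/4 − β/4 = 0, so β = Σxᵢyᵢ / (Σxᵢ² + σ²/τ²).
Σxᵢyᵢ = 6·21 + 1·6 + 3·11 + 1·5 + 2·5 = 180; Σxᵢ² = 51; σ²/τ² = 1.
β̂_MAP = 180 / (51 + 1) = 180/52 ≈ 3.462.

β̂_MAP = 3.462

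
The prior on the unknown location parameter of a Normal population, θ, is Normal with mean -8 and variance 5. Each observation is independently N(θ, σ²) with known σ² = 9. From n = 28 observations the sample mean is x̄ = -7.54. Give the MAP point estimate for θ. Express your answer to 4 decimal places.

n = 28, x̄ = -7.54.
For a Normal prior and Normal likelihood with known variance, the posterior is Normal; its mode equals its mean, the precision-weighted average.
Prior precision 1/σ₀² = 1/5 = 0.2; data precision n/σ² = 28/9.
θ̂ = (0.2·(-8) + (28/9)·(-7.54)) / (0.2 + 28/9) = (-5638/225)/(149/45) = -5638/745 ≈ -7.5678.

θ̂_MAP = -7.5678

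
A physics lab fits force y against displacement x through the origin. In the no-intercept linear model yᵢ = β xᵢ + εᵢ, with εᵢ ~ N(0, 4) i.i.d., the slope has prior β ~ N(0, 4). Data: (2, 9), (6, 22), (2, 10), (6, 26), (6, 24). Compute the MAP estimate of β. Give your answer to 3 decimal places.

log p(β | y) = −Σ(yᵢ − βxᵢ)²/(2·4) − β²/(2·4) + const.
Setting the derivative to zero: Σxᵢ(yᵢ − βxᵢ)/4 − β/4 = 0, so β = Σxᵢyᵢ / (Σxᵢ² + σ²/τ²).
Σxᵢyᵢ = 2·9 + 6·22 + 2·10 + 6·26 + 6·24 = 470; Σxᵢ² = 116; σ²/τ² = 1.
β̂_MAP = 470 / (116 + 1) = 470/117 ≈ 4.017.

β̂_MAP = 4.017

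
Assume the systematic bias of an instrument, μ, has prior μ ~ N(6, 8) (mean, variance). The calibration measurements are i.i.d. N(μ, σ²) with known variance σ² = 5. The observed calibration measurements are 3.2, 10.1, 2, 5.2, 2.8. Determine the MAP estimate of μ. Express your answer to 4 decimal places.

μ̂_MAP = 4.8089

n = 5; x̄ = (3.2 + 10.1 + 2 + 5.2 + 2.8)/5 = 23.3/5 = 4.66.
For a Normal prior and Normal likelihood with known variance, the posterior is Normal; its mode equals its mean, the precision-weighted average.
Prior precision 1/σ₀² = 1/8 = 0.125; data precision n/σ² = 5/5 = 1.
μ̂ = (0.125·6 + 1·4.66) / (0.125 + 1) = 5.41/1.125 = 1082/225 ≈ 4.8089.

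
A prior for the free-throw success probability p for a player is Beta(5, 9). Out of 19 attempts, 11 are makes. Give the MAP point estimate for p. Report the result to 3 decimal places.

Prior: Beta(5, 9).
Data: 11 successes in 19 trials. The binomial likelihood contributes p^11(1−p)^8, so the posterior is Beta(5+11, 9+8) = Beta(16, 17).
For Beta(a, b) with a, b > 1 the mode is (a−1)/(a+b−2) = 15/31 ≈ 0.484.

p̂_MAP = 0.484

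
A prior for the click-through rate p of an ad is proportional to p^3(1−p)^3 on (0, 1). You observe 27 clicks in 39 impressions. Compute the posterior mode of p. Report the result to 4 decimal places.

p̂_MAP = 0.6667

The prior density ∝ p^3(1−p)^3 is the kernel of Beta(4, 4).
Data: 27 successes in 39 trials. The binomial likelihood contributes p^27(1−p)^12, so the posterior is Beta(4+27, 4+12) = Beta(31, 16).
For Beta(a, b) with a, b > 1 the mode is (a−1)/(a+b−2) = 30/45 ≈ 0.6667.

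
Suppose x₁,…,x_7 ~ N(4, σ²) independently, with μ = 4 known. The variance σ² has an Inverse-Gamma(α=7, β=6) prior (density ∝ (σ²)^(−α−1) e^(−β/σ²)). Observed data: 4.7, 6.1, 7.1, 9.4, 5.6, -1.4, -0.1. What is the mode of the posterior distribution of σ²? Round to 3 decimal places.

Sum of squared deviations about the known mean: SS = (4.7−4)² + (6.1−4)² + (7.1−4)² + (9.4−4)² + (5.6−4)² + (-1.4−4)² + (-0.1−4)² = 92.2.
The Normal likelihood contributes (σ²)^(−n/2) exp(−SS/(2σ²)), so the posterior is Inverse-Gamma(α + n/2, β + SS/2) = Inverse-Gamma(10.5, 52.1).
The mode of Inverse-Gamma(a, b) is b/(a+1) = 52.1/11.5 ≈ 4.530.

σ̂²_MAP = 4.530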